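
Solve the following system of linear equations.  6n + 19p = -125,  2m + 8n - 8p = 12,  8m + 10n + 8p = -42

Row-reduce the augmented matrix:
Swap R1 and R2.
R1 ← R1 / (2).
R3 ← R3 − 8·R1.
R2 ← R2 / (6).
R1 ← R1 − 4·R2.
R3 ← R3 + 22·R2.
R3 ← R3 / (329/3).
R1 ← R1 + 50/3·R3.
R2 ← R2 − 19/6·R3.
Reading off the reduced rows gives m = 6, n = -5, p = -5.

m = 6, n = -5, p = -5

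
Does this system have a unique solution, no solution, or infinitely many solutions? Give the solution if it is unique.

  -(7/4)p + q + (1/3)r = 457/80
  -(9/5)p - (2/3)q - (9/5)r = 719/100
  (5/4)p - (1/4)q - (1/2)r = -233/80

Row-reduce the augmented matrix:
R1 ← R1 / (-7/4).
R2 ← R2 + 9/5·R1.
R3 ← R3 − 5/4·R1.
R2 ← R2 / (-178/105).
R1 ← R1 + 4/7·R2.
R3 ← R3 − 13/28·R2.
R3 ← R3 / (-1813/2136).
R1 ← R1 − 142/267·R3.
R2 ← R2 − 225/178·R3.
Reading off the reduced rows gives p = -11/4, q = 3/2, r = -9/5.

p = -11/4, q = 3/2, r = -9/5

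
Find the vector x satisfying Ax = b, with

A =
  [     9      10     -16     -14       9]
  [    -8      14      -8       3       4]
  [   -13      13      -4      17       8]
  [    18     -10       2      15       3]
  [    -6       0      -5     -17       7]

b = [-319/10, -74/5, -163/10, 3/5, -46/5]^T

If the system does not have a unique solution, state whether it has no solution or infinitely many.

Row-reduce the augmented matrix:
R1 ← R1 / (9).
R2 ← R2 + 8·R1.
R3 ← R3 + 13·R1.
R4 ← R4 − 18·R1.
R5 ← R5 + 6·R1.
R2 ← R2 / (206/9).
R1 ← R1 − 10/9·R2.
R3 ← R3 − 247/9·R2.
R4 ← R4 + 30·R2.
R5 ← R5 − 20/3·R2.
R3 ← R3 / (-48/103).
R1 ← R1 + 72/103·R3.
R2 ← R2 + 100/103·R3.
R4 ← R4 − 502/103·R3.
R5 ← R5 + 947/103·R3.
R4 ← R4 / (5537/48).
R1 ← R1 + 53/4·R4.
R2 ← R2 + 415/24·R4.
R3 ← R3 + 1669/96·R4.
R5 ← R5 + 17609/96·R4.
R5 ← R5 / (-108833/11074).
R1 ← R1 + 8161/5537·R5.
R2 ← R2 + 15369/5537·R5.
R3 ← R3 + 40491/11074·R5.
R4 ← R4 − 3354/5537·R5.
Reading off the reduced rows gives x_1 = -3/2, x_2 = -3, x_3 = -3, x_4 = 4/5, x_5 = -14/5.

x_1 = -3/2, x_2 = -3, x_3 = -3, x_4 = 4/5, x_5 = -14/5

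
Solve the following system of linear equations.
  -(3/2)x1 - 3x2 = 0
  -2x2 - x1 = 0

Row-reduce:
R1 ← R1 / (-3/2).
R2 ← R2 + 1·R1.
Rank is 1 with 2 unknowns, leaving x2 free.

infinitely many solutions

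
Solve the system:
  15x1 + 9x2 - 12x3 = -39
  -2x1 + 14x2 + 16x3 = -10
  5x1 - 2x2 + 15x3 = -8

x1 = -2, x2 = -1, x3 = 0

Row-reduce the augmented matrix:
R1 ← R1 / (15).
R2 ← R2 + 2·R1.
R3 ← R3 − 5·R1.
R2 ← R2 / (76/5).
R1 ← R1 − 3/5·R2.
R3 ← R3 + 5·R2.
R3 ← R3 / (451/19).
R1 ← R1 + 26/19·R3.
R2 ← R2 − 18/19·R3.
Reading off the reduced rows gives x1 = -2, x2 = -1, x3 = 0.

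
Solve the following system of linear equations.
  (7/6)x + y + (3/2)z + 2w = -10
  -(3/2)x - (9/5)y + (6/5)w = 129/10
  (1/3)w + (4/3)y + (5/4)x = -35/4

Row-reduce:
R1 ← R1 / (7/6).
R2 ← R2 + 3/2·R1.
R3 ← R3 − 5/4·R1.
R2 ← R2 / (-18/35).
R1 ← R1 − 6/7·R2.
R3 ← R3 − 11/42·R2.
R3 ← R3 / (-5/8).
R1 ← R1 − 9/2·R3.
R2 ← R2 + 15/4·R3.
Rank is 3 with 4 unknowns, leaving w free.

infinitely many solutions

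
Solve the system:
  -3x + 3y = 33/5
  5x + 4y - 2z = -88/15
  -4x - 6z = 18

Row-reduce the augmented matrix:
R1 ← R1 / (-3).
R2 ← R2 − 5·R1.
R3 ← R3 + 4·R1.
R2 ← R2 / (9).
R1 ← R1 + 1·R2.
R3 ← R3 + 4·R2.
R3 ← R3 / (-62/9).
R1 ← R1 + 2/9·R3.
R2 ← R2 + 2/9·R3.
Reading off the reduced rows gives x = -2, y = 1/5, z = -5/3.

x = -2, y = 1/5, z = -5/3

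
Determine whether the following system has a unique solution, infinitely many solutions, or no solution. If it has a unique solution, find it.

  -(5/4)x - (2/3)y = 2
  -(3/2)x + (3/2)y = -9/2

x = 0, y = -3

Row-reduce the augmented matrix:
R1 ← R1 / (-5/4).
R2 ← R2 + 3/2·R1.
R2 ← R2 / (23/10).
R1 ← R1 − 8/15·R2.
Reading off the reduced rows gives x = 0, y = -3.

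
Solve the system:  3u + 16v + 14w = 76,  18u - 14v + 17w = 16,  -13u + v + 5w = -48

Row-reduce the augmented matrix:
R1 ← R1 / (3).
R2 ← R2 − 18·R1.
R3 ← R3 + 13·R1.
R2 ← R2 / (-110).
R1 ← R1 − 16/3·R2.
R3 ← R3 − 211/3·R2.
R3 ← R3 / (2511/110).
R1 ← R1 − 78/55·R3.
R2 ← R2 − 67/110·R3.
Reading off the reduced rows gives u = 4, v = 4, w = 0.

u = 4, v = 4, w = 0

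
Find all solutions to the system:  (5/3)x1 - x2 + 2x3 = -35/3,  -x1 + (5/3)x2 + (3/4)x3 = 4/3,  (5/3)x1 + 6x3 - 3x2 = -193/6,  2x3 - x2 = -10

Row-reduce:
R1 ← R1 / (5/3).
R2 ← R2 + 1·R1.
R3 ← R3 − 5/3·R1.
R2 ← R2 / (16/15).
R1 ← R1 + 3/5·R2.
R3 ← R3 + 2·R2.
R4 ← R4 + 1·R2.
R3 ← R3 / (245/32).
R1 ← R1 − 147/64·R3.
R2 ← R2 − 117/64·R3.
R4 ← R4 − 245/64·R3.
Row 4 reduces to 0 = 1/4, a contradiction. The system is inconsistent.

no solution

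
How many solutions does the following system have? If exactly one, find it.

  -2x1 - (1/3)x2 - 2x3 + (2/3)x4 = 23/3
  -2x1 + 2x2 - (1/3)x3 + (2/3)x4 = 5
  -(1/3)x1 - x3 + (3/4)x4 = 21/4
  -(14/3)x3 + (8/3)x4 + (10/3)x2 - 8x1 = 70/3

no solution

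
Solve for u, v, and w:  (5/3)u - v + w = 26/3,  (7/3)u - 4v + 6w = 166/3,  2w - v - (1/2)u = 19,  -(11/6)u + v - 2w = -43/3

Row-reduce the augmented matrix:
R1 ← R1 / (5/3).
R2 ← R2 − 7/3·R1.
R3 ← R3 + 1/2·R1.
R4 ← R4 + 11/6·R1.
R2 ← R2 / (-13/5).
R1 ← R1 + 3/5·R2.
R3 ← R3 + 13/10·R2.
R4 ← R4 + 1/10·R2.
Swap R3 and R4.
R3 ← R3 / (-14/13).
R1 ← R1 + 6/13·R3.
R2 ← R2 + 23/13·R3.
R4 reduces to 0 = 0, so the extra equation is consistent.
Reading off the reduced rows gives u = -2, v = -6, w = 6.

u = -2, v = -6, w = 6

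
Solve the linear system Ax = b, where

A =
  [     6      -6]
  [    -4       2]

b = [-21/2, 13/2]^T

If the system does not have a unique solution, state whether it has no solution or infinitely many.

x_1 = -3/2, x_2 = 1/4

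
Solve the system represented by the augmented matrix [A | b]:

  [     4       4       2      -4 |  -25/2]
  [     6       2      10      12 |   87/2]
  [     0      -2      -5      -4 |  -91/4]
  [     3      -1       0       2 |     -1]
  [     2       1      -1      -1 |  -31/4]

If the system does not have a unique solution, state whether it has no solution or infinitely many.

x_1 = -2, x_2 = 1, x_3 = 7/4, x_4 = 3

Row-reduce the augmented matrix:
R1 ← R1 / (4).
R2 ← R2 − 6·R1.
R4 ← R4 − 3·R1.
R5 ← R5 − 2·R1.
R2 ← R2 / (-4).
R1 ← R1 − 1·R2.
R3 ← R3 + 2·R2.
R4 ← R4 + 4·R2.
R5 ← R5 + 1·R2.
R3 ← R3 / (-17/2).
R1 ← R1 − 9/4·R3.
R2 ← R2 + 7/4·R3.
R4 ← R4 + 17/2·R3.
R5 ← R5 + 15/4·R3.
Swap R4 and R5.
R4 ← R4 / (38/17).
R1 ← R1 − 1/17·R4.
R2 ← R2 + 31/17·R4.
R3 ← R3 − 26/17·R4.
R5 reduces to 0 = 0, so the extra equation is consistent.
Reading off the reduced rows gives x_1 = -2, x_2 = 1, x_3 = 7/4, x_4 = 3.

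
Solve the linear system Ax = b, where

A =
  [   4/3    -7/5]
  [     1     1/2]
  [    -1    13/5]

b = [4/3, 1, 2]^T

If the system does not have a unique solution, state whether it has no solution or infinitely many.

no solution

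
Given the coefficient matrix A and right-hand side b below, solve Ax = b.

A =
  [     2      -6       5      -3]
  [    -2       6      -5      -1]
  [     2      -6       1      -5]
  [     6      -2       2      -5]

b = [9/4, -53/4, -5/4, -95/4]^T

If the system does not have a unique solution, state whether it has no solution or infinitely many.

Row-reduce the augmented matrix:
R1 ← R1 / (2).
R2 ← R2 + 2·R1.
R3 ← R3 − 2·R1.
R4 ← R4 − 6·R1.
Swap R2 and R4.
R2 ← R2 / (16).
R1 ← R1 + 3·R2.
R3 ← R3 / (-4).
R1 ← R1 − 1/16·R3.
R2 ← R2 + 13/16·R3.
R4 ← R4 / (-4).
R1 ← R1 + 25/32·R4.
R2 ← R2 − 21/32·R4.
R3 ← R3 − 1/2·R4.
Reading off the reduced rows gives x_1 = -5/2, x_2 = -3, x_3 = -1/2, x_4 = 11/4.

x_1 = -5/2, x_2 = -3, x_3 = -1/2, x_4 = 11/4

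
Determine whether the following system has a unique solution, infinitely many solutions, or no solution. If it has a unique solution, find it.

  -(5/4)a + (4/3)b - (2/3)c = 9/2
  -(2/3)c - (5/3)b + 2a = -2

Row-reduce:
R1 ← R1 / (-5/4).
R2 ← R2 − 2·R1.
R2 ← R2 / (7/15).
R1 ← R1 + 16/15·R2.
Rank is 2 with 3 unknowns, leaving c free.

infinitely many solutions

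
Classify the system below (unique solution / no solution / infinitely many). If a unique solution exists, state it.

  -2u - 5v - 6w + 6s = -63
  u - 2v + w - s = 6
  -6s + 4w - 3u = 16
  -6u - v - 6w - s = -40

u = 6, v = 3, w = 1, s = -5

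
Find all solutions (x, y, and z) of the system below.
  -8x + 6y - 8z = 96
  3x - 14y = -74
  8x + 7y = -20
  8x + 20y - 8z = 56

Row-reduce the augmented matrix:
R1 ← R1 / (-8).
R2 ← R2 − 3·R1.
R3 ← R3 − 8·R1.
R4 ← R4 − 8·R1.
R2 ← R2 / (-47/4).
R1 ← R1 + 3/4·R2.
R3 ← R3 − 13·R2.
R4 ← R4 − 26·R2.
R3 ← R3 / (-532/47).
R1 ← R1 − 56/47·R3.
R2 ← R2 − 12/47·R3.
R4 ← R4 + 1064/47·R3.
R4 reduces to 0 = 0, so the extra equation is consistent.
Reading off the reduced rows gives x = -6, y = 4, z = -3.

x = -6, y = 4, z = -3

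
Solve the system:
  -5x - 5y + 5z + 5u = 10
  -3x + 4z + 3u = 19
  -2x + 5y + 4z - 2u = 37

infinitely many solutions

Row-reduce:
R1 ← R1 / (-5).
R2 ← R2 + 3·R1.
R3 ← R3 + 2·R1.
R2 ← R2 / (3).
R1 ← R1 − 1·R2.
R3 ← R3 − 7·R2.
R3 ← R3 / (-1/3).
R1 ← R1 + 4/3·R3.
R2 ← R2 − 1/3·R3.
Rank is 3 with 4 unknowns, leaving u free.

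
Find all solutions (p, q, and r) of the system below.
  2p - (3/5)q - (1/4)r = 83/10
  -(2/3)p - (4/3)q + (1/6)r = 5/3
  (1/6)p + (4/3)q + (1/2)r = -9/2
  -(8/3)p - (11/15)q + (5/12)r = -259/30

no solution

Row-reduce:
R1 ← R1 / (2).
R2 ← R2 + 2/3·R1.
R3 ← R3 − 1/6·R1.
R4 ← R4 + 8/3·R1.
R2 ← R2 / (-23/15).
R1 ← R1 + 3/10·R2.
R3 ← R3 − 83/60·R2.
R4 ← R4 + 23/15·R2.
R3 ← R3 / (329/552).
R1 ← R1 + 13/92·R3.
R2 ← R2 + 5/92·R3.
Row 4 reduces to 0 = -2, a contradiction. The system is inconsistent.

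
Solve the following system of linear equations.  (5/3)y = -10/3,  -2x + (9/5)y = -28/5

Row-reduce the augmented matrix:
Swap R1 and R2.
R1 ← R1 / (-2).
R2 ← R2 / (5/3).
R1 ← R1 + 9/10·R2.
Reading off the reduced rows gives x = 1, y = -2.

x = 1, y = -2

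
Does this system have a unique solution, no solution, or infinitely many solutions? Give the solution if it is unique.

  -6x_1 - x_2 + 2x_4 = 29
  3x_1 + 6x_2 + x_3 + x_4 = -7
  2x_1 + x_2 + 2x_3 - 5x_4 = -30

infinitely many solutions

Row-reduce:
R1 ← R1 / (-6).
R2 ← R2 − 3·R1.
R3 ← R3 − 2·R1.
R2 ← R2 / (11/2).
R1 ← R1 − 1/6·R2.
R3 ← R3 − 2/3·R2.
R3 ← R3 / (62/33).
R1 ← R1 + 1/33·R3.
R2 ← R2 − 2/11·R3.
Rank is 3 with 4 unknowns, leaving x_4 free.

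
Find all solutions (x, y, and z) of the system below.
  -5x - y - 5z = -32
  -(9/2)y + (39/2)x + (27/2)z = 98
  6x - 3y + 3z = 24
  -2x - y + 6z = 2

no solution

Row-reduce:
R1 ← R1 / (-5).
R2 ← R2 − 39/2·R1.
R3 ← R3 − 6·R1.
R4 ← R4 + 2·R1.
R2 ← R2 / (-42/5).
R1 ← R1 − 1/5·R2.
R3 ← R3 + 21/5·R2.
R4 ← R4 + 3/5·R2.
Swap R3 and R4.
R3 ← R3 / (59/7).
R1 ← R1 − 6/7·R3.
R2 ← R2 − 5/7·R3.
Row 4 reduces to 0 = -1, a contradiction. The system is inconsistent.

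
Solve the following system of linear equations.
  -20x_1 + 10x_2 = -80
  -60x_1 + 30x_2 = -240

infinitely many solutions

Row-reduce:
R1 ← R1 / (-20).
R2 ← R2 + 60·R1.
Rank is 1 with 2 unknowns, leaving x_2 free.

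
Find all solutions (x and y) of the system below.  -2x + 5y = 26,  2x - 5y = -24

no solution

Row-reduce:
R1 ← R1 / (-2).
R2 ← R2 − 2·R1.
Row 2 reduces to 0 = 2, a contradiction. The system is inconsistent.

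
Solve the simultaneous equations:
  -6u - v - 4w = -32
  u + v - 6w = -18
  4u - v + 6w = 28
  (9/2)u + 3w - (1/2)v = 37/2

Row-reduce:
R1 ← R1 / (-6).
R2 ← R2 − 1·R1.
R3 ← R3 − 4·R1.
R4 ← R4 − 9/2·R1.
R2 ← R2 / (5/6).
R1 ← R1 − 1/6·R2.
R3 ← R3 + 5/3·R2.
R4 ← R4 + 5/4·R2.
R3 ← R3 / (-10).
R1 ← R1 − 2·R3.
R2 ← R2 + 8·R3.
R4 ← R4 + 10·R3.
Row 4 reduces to 0 = -1/2, a contradiction. The system is inconsistent.

no solution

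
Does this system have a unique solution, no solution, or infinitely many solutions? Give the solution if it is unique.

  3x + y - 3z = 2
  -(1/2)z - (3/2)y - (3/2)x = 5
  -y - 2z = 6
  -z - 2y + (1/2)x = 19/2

Row-reduce the augmented matrix:
R1 ← R1 / (3).
R2 ← R2 + 3/2·R1.
R4 ← R4 − 1/2·R1.
R2 ← R2 / (-1).
R1 ← R1 − 1/3·R2.
R3 ← R3 + 1·R2.
R4 ← R4 + 13/6·R2.
Swap R3 and R4.
R3 ← R3 / (23/6).
R1 ← R1 + 5/3·R3.
R2 ← R2 − 2·R3.
R4 reduces to 0 = 0, so the extra equation is consistent.
Reading off the reduced rows gives x = 1, y = -4, z = -1.

x = 1, y = -4, z = -1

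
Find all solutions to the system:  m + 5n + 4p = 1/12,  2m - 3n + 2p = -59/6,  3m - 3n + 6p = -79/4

m = 3/4, n = 2, p = -8/3

Row-reduce the augmented matrix:
R2 ← R2 − 2·R1.
R3 ← R3 − 3·R1.
R2 ← R2 / (-13).
R1 ← R1 − 5·R2.
R3 ← R3 + 18·R2.
R3 ← R3 / (30/13).
R1 ← R1 − 22/13·R3.
R2 ← R2 − 6/13·R3.
Reading off the reduced rows gives m = 3/4, n = 2, p = -8/3.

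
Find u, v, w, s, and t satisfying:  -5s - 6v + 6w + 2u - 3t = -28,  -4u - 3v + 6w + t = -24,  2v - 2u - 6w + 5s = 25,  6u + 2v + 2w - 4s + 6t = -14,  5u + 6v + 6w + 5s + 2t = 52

u = 3, v = 3, w = 0, s = 5, t = -3

Row-reduce the augmented matrix:
R1 ← R1 / (2).
R2 ← R2 + 4·R1.
R3 ← R3 + 2·R1.
R4 ← R4 − 6·R1.
R5 ← R5 − 5·R1.
R2 ← R2 / (-15).
R1 ← R1 + 3·R2.
R3 ← R3 + 4·R2.
R4 ← R4 − 20·R2.
R5 ← R5 − 21·R2.
R3 ← R3 / (-24/5).
R1 ← R1 + 3/5·R3.
R2 ← R2 + 6/5·R3.
R4 ← R4 − 8·R3.
R5 ← R5 − 81/5·R3.
R4 ← R4 / (19/9).
R1 ← R1 + 5/6·R4.
R3 ← R3 + 5/9·R4.
R5 ← R5 − 25/2·R4.
R5 ← R5 / (-5475/152).
R1 ← R1 − 289/152·R5.
R2 ← R2 − 3/4·R5.
R3 ← R3 − 275/152·R5.
R4 ← R4 − 50/19·R5.
Reading off the reduced rows gives u = 3, v = 3, w = 0, s = 5, t = -3.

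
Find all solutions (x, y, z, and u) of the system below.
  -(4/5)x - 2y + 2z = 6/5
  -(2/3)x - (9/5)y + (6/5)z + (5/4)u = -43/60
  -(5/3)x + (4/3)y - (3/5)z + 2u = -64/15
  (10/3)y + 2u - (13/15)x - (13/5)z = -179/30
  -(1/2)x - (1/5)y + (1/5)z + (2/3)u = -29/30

no solution

Row-reduce:
R1 ← R1 / (-4/5).
R2 ← R2 + 2/3·R1.
R3 ← R3 + 5/3·R1.
R4 ← R4 + 13/15·R1.
R5 ← R5 + 1/2·R1.
R2 ← R2 / (-2/15).
R1 ← R1 − 5/2·R2.
R3 ← R3 − 11/2·R2.
R4 ← R4 − 11/2·R2.
R5 ← R5 − 21/20·R2.
R3 ← R3 / (-1441/60).
R1 ← R1 + 45/4·R3.
R2 ← R2 − 7/2·R3.
R4 ← R4 + 1441/60·R3.
R5 ← R5 + 189/40·R3.
Swap R4 and R5.
R4 ← R4 / (-947/34584).
R1 ← R1 + 9525/5764·R4.
R2 ← R2 + 9045/5764·R4.
R3 ← R3 + 12855/5764·R4.
Row 5 reduces to 0 = -1/2, a contradiction. The system is inconsistent.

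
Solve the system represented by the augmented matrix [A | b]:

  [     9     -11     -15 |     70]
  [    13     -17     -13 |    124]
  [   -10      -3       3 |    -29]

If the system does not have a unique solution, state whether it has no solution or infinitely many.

x_1 = 5, x_2 = -5, x_3 = 2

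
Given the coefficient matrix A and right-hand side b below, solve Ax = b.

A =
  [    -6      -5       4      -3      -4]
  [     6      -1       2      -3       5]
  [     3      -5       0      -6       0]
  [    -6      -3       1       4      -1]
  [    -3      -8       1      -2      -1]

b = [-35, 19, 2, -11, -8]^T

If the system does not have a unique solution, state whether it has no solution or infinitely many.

no solution

Row-reduce:
R1 ← R1 / (-6).
R2 ← R2 − 6·R1.
R3 ← R3 − 3·R1.
R4 ← R4 + 6·R1.
R5 ← R5 + 3·R1.
R2 ← R2 / (-6).
R1 ← R1 − 5/6·R2.
R3 ← R3 + 15/2·R2.
R4 ← R4 − 2·R2.
R5 ← R5 + 11/2·R2.
R3 ← R3 / (-11/2).
R1 ← R1 − 1/6·R3.
R2 ← R2 + 1·R3.
R4 ← R4 + 1·R3.
R5 ← R5 + 13/2·R3.
R4 ← R4 / (5).
R1 ← R1 + 1/3·R4.
R2 ← R2 − 1·R4.
R5 ← R5 − 5·R4.
Row 5 reduces to 0 = 1, a contradiction. The system is inconsistent.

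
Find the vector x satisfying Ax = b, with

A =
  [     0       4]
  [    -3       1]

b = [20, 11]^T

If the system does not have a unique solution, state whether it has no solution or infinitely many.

x_1 = -2, x_2 = 5

Row-reduce the augmented matrix:
Swap R1 and R2.
R1 ← R1 / (-3).
R2 ← R2 / (4).
R1 ← R1 + 1/3·R2.
Reading off the reduced rows gives x_1 = -2, x_2 = 5.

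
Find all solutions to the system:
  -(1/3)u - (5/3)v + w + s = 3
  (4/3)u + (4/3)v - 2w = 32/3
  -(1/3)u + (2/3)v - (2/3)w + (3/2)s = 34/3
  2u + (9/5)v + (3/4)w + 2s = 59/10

u = 1, v = -2, w = -6, s = 6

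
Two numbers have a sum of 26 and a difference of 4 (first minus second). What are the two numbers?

Let x = first number, y = second number.
  x + y = 26
  x - y = 4
Row-reduce the augmented matrix:
R2 ← R2 − 1·R1.
R2 ← R2 / (-2).
R1 ← R1 − 1·R2.
Reading off the reduced rows gives x = 15, y = 11.

first number: 15, second number: 11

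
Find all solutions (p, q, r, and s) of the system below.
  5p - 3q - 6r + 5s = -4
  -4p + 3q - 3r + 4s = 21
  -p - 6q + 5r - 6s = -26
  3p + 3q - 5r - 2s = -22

Row-reduce the augmented matrix:
R1 ← R1 / (5).
R2 ← R2 + 4·R1.
R3 ← R3 + 1·R1.
R4 ← R4 − 3·R1.
R2 ← R2 / (3/5).
R1 ← R1 + 3/5·R2.
R3 ← R3 + 33/5·R2.
R4 ← R4 − 24/5·R2.
R3 ← R3 / (-82).
R1 ← R1 + 9·R3.
R2 ← R2 + 13·R3.
R4 ← R4 − 61·R3.
R4 ← R4 / (-595/82).
R1 ← R1 + 9/82·R4.
R2 ← R2 − 43/246·R4.
R3 ← R3 + 83/82·R4.
Reading off the reduced rows gives p = -1, q = 2, r = 3, s = 5.

p = -1, q = 2, r = 3, s = 5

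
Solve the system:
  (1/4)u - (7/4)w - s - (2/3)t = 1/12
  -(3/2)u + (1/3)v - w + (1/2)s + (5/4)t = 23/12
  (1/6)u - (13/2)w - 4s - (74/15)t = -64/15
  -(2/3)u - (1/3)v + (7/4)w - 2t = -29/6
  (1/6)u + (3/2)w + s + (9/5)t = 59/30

no solution

Row-reduce:
R1 ← R1 / (1/4).
R2 ← R2 + 3/2·R1.
R3 ← R3 − 1/6·R1.
R4 ← R4 + 2/3·R1.
R5 ← R5 − 1/6·R1.
R2 ← R2 / (1/3).
R4 ← R4 + 1/3·R2.
R3 ← R3 / (-16/3).
R1 ← R1 + 7·R3.
R2 ← R2 + 69/2·R3.
R4 ← R4 + 173/12·R3.
R5 ← R5 − 8/3·R3.
R4 ← R4 / (27/32).
R1 ← R1 − 3/8·R4.
R2 ← R2 − 81/16·R4.
R3 ← R3 − 5/8·R4.
Row 5 reduces to 0 = -1/4, a contradiction. The system is inconsistent.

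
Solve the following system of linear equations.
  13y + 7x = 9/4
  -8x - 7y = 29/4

x = -2, y = 5/4

Row-reduce the augmented matrix:
R1 ← R1 / (7).
R2 ← R2 + 8·R1.
R2 ← R2 / (55/7).
R1 ← R1 − 13/7·R2.
Reading off the reduced rows gives x = -2, y = 5/4.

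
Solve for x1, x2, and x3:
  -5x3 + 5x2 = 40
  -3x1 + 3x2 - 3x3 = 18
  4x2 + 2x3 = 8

Row-reduce the augmented matrix:
Swap R1 and R2.
R1 ← R1 / (-3).
R2 ← R2 / (5).
R1 ← R1 + 1·R2.
R3 ← R3 − 4·R2.
R3 ← R3 / (6).
R2 ← R2 + 1·R3.
Reading off the reduced rows gives x1 = 2, x2 = 4, x3 = -4.

x1 = 2, x2 = 4, x3 = -4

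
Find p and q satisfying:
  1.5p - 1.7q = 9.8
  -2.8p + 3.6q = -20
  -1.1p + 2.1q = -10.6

Row-reduce the augmented matrix:
R1 ← R1 / (3/2).
R2 ← R2 + 14/5·R1.
R3 ← R3 + 11/10·R1.
R2 ← R2 / (32/75).
R1 ← R1 + 17/15·R2.
R3 ← R3 − 64/75·R2.
R3 reduces to 0 = 0, so the extra equation is consistent.
Reading off the reduced rows gives p = 2, q = -4.

p = 2, q = -4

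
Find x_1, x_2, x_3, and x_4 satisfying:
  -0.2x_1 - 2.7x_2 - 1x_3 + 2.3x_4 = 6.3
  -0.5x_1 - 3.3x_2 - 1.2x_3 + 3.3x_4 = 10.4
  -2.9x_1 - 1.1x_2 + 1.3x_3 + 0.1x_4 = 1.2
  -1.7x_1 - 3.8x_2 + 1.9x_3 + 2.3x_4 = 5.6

Row-reduce the augmented matrix:
R1 ← R1 / (-1/5).
R2 ← R2 + 1/2·R1.
R3 ← R3 + 29/10·R1.
R4 ← R4 + 17/10·R1.
R2 ← R2 / (69/20).
R1 ← R1 − 27/2·R2.
R3 ← R3 − 761/20·R2.
R4 ← R4 − 383/20·R2.
R3 ← R3 / (1009/690).
R1 ← R1 + 2/23·R3.
R2 ← R2 − 26/69·R3.
R4 ← R4 − 2197/690·R3.
R4 ← R4 / (20003/2018).
R1 ← R1 + 2304/1009·R4.
R2 ← R2 − 903/1009·R4.
R3 ← R3 + 4298/1009·R4.
Reading off the reduced rows gives x_1 = -1, x_2 = 2, x_3 = 0, x_4 = 5.

x_1 = -1, x_2 = 2, x_3 = 0, x_4 = 5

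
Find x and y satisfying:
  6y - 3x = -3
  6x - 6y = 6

Row-reduce the augmented matrix:
R1 ← R1 / (-3).
R2 ← R2 − 6·R1.
R2 ← R2 / (6).
R1 ← R1 + 2·R2.
Reading off the reduced rows gives x = 1, y = 0.

x = 1, y = 0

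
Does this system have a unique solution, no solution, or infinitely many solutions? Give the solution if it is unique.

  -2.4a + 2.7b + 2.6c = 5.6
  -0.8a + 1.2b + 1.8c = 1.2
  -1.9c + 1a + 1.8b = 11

Row-reduce the augmented matrix:
R1 ← R1 / (-12/5).
R2 ← R2 + 4/5·R1.
R3 ← R3 − 1·R1.
R2 ← R2 / (3/10).
R1 ← R1 + 9/8·R2.
R3 ← R3 − 117/40·R2.
R3 ← R3 / (-119/12).
R1 ← R1 − 29/12·R3.
R2 ← R2 − 28/9·R3.
Reading off the reduced rows gives a = 0, b = 4, c = -2.

a = 0, b = 4, c = -2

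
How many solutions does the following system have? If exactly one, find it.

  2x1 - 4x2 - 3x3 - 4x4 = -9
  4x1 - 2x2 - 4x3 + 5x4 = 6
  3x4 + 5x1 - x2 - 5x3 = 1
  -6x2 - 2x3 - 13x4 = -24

Row-reduce:
R1 ← R1 / (2).
R2 ← R2 − 4·R1.
R3 ← R3 − 5·R1.
R2 ← R2 / (6).
R1 ← R1 + 2·R2.
R3 ← R3 − 9·R2.
R4 ← R4 + 6·R2.
R3 ← R3 / (-1/2).
R1 ← R1 + 5/6·R3.
R2 ← R2 − 1/3·R3.
Rank is 3 with 4 unknowns, leaving x4 free.

infinitely many solutions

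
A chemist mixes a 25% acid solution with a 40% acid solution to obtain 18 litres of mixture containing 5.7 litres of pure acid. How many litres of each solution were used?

litres of solution A: 10, litres of solution B: 8

Let a = litres of solution A, b = litres of solution B.
  b + a = 18
  (1/4)a + (2/5)b = 57/10
From equation 1: a = 18 − b.
Substitute into equation 2 and solve: b = 8.
Then a = 10.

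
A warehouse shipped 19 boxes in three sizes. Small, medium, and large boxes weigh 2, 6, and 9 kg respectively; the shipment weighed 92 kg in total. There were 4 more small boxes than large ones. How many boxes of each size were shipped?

Let s = small boxes, m = medium boxes, l = large boxes.
  s + m + l = 19
  2s + 6m + 9l = 92
  s - l = 4
Row-reduce the augmented matrix:
R2 ← R2 − 2·R1.
R3 ← R3 − 1·R1.
R2 ← R2 / (4).
R1 ← R1 − 1·R2.
R3 ← R3 + 1·R2.
R3 ← R3 / (-1/4).
R1 ← R1 + 3/4·R3.
R2 ← R2 − 7/4·R3.
Reading off the reduced rows gives s = 10, m = 3, l = 6.

small boxes: 10, medium boxes: 3, large boxes: 6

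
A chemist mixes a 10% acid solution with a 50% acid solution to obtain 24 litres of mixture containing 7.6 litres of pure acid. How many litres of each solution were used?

Let a = litres of solution A, b = litres of solution B.
  a + b = 24
  (1/10)a + (1/2)b = 38/5
Row-reduce the augmented matrix:
R2 ← R2 − 1/10·R1.
R2 ← R2 / (2/5).
R1 ← R1 − 1·R2.
Reading off the reduced rows gives a = 11, b = 13.

litres of solution A: 11, litres of solution B: 13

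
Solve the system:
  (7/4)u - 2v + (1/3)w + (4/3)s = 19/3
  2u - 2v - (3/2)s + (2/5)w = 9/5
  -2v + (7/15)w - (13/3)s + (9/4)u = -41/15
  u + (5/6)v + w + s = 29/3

infinitely many solutions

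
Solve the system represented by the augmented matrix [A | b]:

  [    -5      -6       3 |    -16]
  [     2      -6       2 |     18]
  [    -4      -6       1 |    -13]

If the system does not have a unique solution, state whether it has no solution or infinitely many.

Row-reduce the augmented matrix:
R1 ← R1 / (-5).
R2 ← R2 − 2·R1.
R3 ← R3 + 4·R1.
R2 ← R2 / (-42/5).
R1 ← R1 − 6/5·R2.
R3 ← R3 + 6/5·R2.
R3 ← R3 / (-13/7).
R1 ← R1 + 1/7·R3.
R2 ← R2 + 8/21·R3.
Reading off the reduced rows gives x_1 = 5, x_2 = -1, x_3 = 1.

x_1 = 5, x_2 = -1, x_3 = 1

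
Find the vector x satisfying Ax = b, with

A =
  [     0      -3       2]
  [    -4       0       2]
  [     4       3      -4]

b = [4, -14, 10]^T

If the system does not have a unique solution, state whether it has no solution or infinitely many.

infinitely many solutions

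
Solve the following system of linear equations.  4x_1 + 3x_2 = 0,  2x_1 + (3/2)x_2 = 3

Row-reduce:
R1 ← R1 / (4).
R2 ← R2 − 2·R1.
Row 2 reduces to 0 = 3, a contradiction. The system is inconsistent.

no solution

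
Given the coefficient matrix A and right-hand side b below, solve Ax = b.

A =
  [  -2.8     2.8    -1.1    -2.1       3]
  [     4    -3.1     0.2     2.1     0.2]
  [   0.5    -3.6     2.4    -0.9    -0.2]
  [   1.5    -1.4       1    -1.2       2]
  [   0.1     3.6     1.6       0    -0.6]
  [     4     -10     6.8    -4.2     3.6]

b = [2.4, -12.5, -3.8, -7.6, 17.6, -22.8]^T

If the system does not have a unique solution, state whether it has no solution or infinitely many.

Row-reduce the augmented matrix:
R1 ← R1 / (-14/5).
R2 ← R2 − 4·R1.
R3 ← R3 − 1/2·R1.
R4 ← R4 − 3/2·R1.
R5 ← R5 − 1/10·R1.
R6 ← R6 − 4·R1.
R2 ← R2 / (9/10).
R1 ← R1 + 1·R2.
R3 ← R3 + 31/10·R2.
R4 ← R4 − 1/10·R2.
R5 ← R5 − 37/10·R2.
R6 ← R6 + 6·R2.
R3 ← R3 / (-2117/840).
R1 ← R1 + 95/84·R3.
R2 ← R2 + 32/21·R3.
R4 ← R4 − 473/840·R3.
R5 ← R5 − 6047/840·R3.
R6 ← R6 + 137/35·R3.
R4 ← R4 / (-67797/21170).
R1 ← R1 − 3627/2117·R4.
R2 ← R2 − 3483/2117·R4.
R3 ← R3 − 3675/2117·R4.
R5 ← R5 + 37563/4234·R4.
R6 ← R6 + 67797/10585·R4.
R5 ← R5 / (878573/112995).
R1 ← R1 − 92/243·R5.
R2 ← R2 + 964/837·R5.
R3 ← R3 + 60268/22599·R5.
R4 ← R4 + 140482/67797·R5.
R6 reduces to 0 = 0, so the extra equation is consistent.
Reading off the reduced rows gives x_1 = -2, x_2 = 3, x_3 = 4, x_4 = 2, x_5 = -1.

x_1 = -2, x_2 = 3, x_3 = 4, x_4 = 2, x_5 = -1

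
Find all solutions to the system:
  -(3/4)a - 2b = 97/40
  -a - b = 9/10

a = 1/2, b = -7/5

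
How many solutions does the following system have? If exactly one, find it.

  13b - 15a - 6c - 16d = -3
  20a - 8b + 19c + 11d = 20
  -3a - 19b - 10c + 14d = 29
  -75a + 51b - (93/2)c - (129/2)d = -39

Row-reduce:
R1 ← R1 / (-15).
R2 ← R2 − 20·R1.
R3 ← R3 + 3·R1.
R4 ← R4 + 75·R1.
R2 ← R2 / (28/3).
R1 ← R1 + 13/15·R2.
R3 ← R3 + 108/5·R2.
R4 ← R4 + 14·R2.
R3 ← R3 / (583/35).
R1 ← R1 − 199/140·R3.
R2 ← R2 − 33/28·R3.
Rank is 3 with 4 unknowns, leaving d free.

infinitely many solutions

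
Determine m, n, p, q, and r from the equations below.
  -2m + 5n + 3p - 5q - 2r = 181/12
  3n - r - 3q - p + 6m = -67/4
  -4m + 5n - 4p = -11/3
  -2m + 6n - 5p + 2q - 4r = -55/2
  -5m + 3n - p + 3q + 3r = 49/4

Row-reduce the augmented matrix:
R1 ← R1 / (-2).
R2 ← R2 − 6·R1.
R3 ← R3 + 4·R1.
R4 ← R4 + 2·R1.
R5 ← R5 + 5·R1.
R2 ← R2 / (18).
R1 ← R1 + 5/2·R2.
R3 ← R3 + 5·R2.
R4 ← R4 − 1·R2.
R5 ← R5 + 19/2·R2.
R3 ← R3 / (-70/9).
R1 ← R1 + 7/18·R3.
R2 ← R2 − 4/9·R3.
R4 ← R4 + 76/9·R3.
R5 ← R5 + 77/18·R3.
R4 ← R4 / (18/7).
R1 ← R1 + 1/4·R4.
R2 ← R2 + 5/7·R4.
R3 ← R3 + 9/14·R4.
R5 ← R5 − 13/4·R4.
R5 ← R5 / (5783/720).
R1 ← R1 + 323/720·R5.
R2 ← R2 + 241/180·R5.
R3 ← R3 + 49/40·R5.
R4 ← R4 + 269/180·R5.
Reading off the reduced rows gives m = -5/2, n = -1/3, p = 3, q = -7/4, r = 3.

m = -5/2, n = -1/3, p = 3, q = -7/4, r = 3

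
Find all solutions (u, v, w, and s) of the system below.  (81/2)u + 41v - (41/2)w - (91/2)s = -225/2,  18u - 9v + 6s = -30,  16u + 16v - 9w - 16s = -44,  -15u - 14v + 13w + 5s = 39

infinitely many solutions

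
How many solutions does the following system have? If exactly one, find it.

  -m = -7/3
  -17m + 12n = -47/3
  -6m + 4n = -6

m = 7/3, n = 2

Row-reduce the augmented matrix:
R1 ← R1 / (-1).
R2 ← R2 + 17·R1.
R3 ← R3 + 6·R1.
R2 ← R2 / (12).
R3 ← R3 − 4·R2.
R3 reduces to 0 = 0, so the extra equation is consistent.
Reading off the reduced rows gives m = 7/3, n = 2.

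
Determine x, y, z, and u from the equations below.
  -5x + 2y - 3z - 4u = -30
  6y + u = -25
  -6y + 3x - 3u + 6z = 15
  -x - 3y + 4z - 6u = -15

Row-reduce the augmented matrix:
R1 ← R1 / (-5).
R3 ← R3 − 3·R1.
R4 ← R4 + 1·R1.
R2 ← R2 / (6).
R1 ← R1 + 2/5·R2.
R3 ← R3 + 24/5·R2.
R4 ← R4 + 17/5·R2.
R3 ← R3 / (21/5).
R1 ← R1 − 3/5·R3.
R4 ← R4 − 23/5·R3.
R4 ← R4 / (17/42).
R1 ← R1 − 32/21·R4.
R2 ← R2 − 1/6·R4.
R3 ← R3 + 23/21·R4.
Reading off the reduced rows gives x = 0, y = -5, z = 0, u = 5.

x = 0, y = -5, z = 0, u = 5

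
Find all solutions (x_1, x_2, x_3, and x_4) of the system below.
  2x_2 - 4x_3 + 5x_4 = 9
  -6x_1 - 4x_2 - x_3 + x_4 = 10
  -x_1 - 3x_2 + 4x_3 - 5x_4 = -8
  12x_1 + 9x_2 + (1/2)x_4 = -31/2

Row-reduce:
Swap R1 and R2.
R1 ← R1 / (-6).
R3 ← R3 + 1·R1.
R4 ← R4 − 12·R1.
R2 ← R2 / (2).
R1 ← R1 − 2/3·R2.
R3 ← R3 + 7/3·R2.
R4 ← R4 − 1·R2.
R3 ← R3 / (-1/2).
R1 ← R1 − 3/2·R3.
R2 ← R2 + 2·R3.
Rank is 3 with 4 unknowns, leaving x_4 free.

infinitely many solutions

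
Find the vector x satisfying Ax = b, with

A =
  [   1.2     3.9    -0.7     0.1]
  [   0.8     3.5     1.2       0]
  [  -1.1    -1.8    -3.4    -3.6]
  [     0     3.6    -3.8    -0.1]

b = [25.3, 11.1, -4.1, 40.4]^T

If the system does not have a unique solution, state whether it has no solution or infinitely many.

x_1 = 1, x_2 = 5, x_3 = -6, x_4 = 4

Row-reduce the augmented matrix:
R1 ← R1 / (6/5).
R2 ← R2 − 4/5·R1.
R3 ← R3 + 11/10·R1.
R2 ← R2 / (9/10).
R1 ← R1 − 13/4·R2.
R3 ← R3 − 71/40·R2.
R4 ← R4 − 18/5·R2.
R3 ← R3 / (-1583/216).
R1 ← R1 + 713/108·R3.
R2 ← R2 − 50/27·R3.
R4 ← R4 + 157/15·R3.
R4 ← R4 / (394911/79150).
R1 ← R1 − 26642/7915·R4.
R2 ← R2 + 1468/1583·R4.
R3 ← R3 − 3647/7915·R4.
Reading off the reduced rows gives x_1 = 1, x_2 = 5, x_3 = -6, x_4 = 4.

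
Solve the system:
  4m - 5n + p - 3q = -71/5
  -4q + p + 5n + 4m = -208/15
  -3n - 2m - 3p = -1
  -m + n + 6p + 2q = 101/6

m = -5/2, n = 1/5, p = 9/5, q = 5/3

Row-reduce the augmented matrix:
R1 ← R1 / (4).
R2 ← R2 − 4·R1.
R3 ← R3 + 2·R1.
R4 ← R4 + 1·R1.
R2 ← R2 / (10).
R1 ← R1 + 5/4·R2.
R3 ← R3 + 11/2·R2.
R4 ← R4 + 1/4·R2.
R3 ← R3 / (-5/2).
R1 ← R1 − 1/4·R3.
R4 ← R4 − 25/4·R3.
R4 ← R4 / (-39/10).
R1 ← R1 + 27/25·R4.
R2 ← R2 + 1/10·R4.
R3 ← R3 − 41/50·R4.
Reading off the reduced rows gives m = -5/2, n = 1/5, p = 9/5, q = 5/3.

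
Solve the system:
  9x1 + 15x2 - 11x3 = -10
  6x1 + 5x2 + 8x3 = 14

Row-reduce:
R1 ← R1 / (9).
R2 ← R2 − 6·R1.
R2 ← R2 / (-5).
R1 ← R1 − 5/3·R2.
Rank is 2 with 3 unknowns, leaving x3 free.

infinitely many solutions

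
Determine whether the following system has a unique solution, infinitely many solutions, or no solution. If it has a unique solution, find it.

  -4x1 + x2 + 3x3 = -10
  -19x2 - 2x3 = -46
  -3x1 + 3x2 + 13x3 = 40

Row-reduce the augmented matrix:
R1 ← R1 / (-4).
R3 ← R3 + 3·R1.
R2 ← R2 / (-19).
R1 ← R1 + 1/4·R2.
R3 ← R3 − 9/4·R2.
R3 ← R3 / (799/76).
R1 ← R1 + 55/76·R3.
R2 ← R2 − 2/19·R3.
Reading off the reduced rows gives x1 = 6, x2 = 2, x3 = 4.

x1 = 6, x2 = 2, x3 = 4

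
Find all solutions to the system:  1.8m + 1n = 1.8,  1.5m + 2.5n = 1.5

Row-reduce the augmented matrix:
R1 ← R1 / (9/5).
R2 ← R2 − 3/2·R1.
R2 ← R2 / (5/3).
R1 ← R1 − 5/9·R2.
Reading off the reduced rows gives m = 1, n = 0.

m = 1, n = 0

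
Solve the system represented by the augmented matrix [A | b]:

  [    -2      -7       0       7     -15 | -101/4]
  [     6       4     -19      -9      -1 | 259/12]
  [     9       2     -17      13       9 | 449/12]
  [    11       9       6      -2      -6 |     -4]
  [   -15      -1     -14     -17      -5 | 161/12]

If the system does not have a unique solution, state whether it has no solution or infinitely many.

Row-reduce the augmented matrix:
R1 ← R1 / (-2).
R2 ← R2 − 6·R1.
R3 ← R3 − 9·R1.
R4 ← R4 − 11·R1.
R5 ← R5 + 15·R1.
R2 ← R2 / (-17).
R1 ← R1 − 7/2·R2.
R3 ← R3 + 59/2·R2.
R4 ← R4 + 59/2·R2.
R5 ← R5 − 103/2·R2.
R3 ← R3 / (543/34).
R1 ← R1 + 133/34·R3.
R2 ← R2 − 19/17·R3.
R4 ← R4 − 1325/34·R3.
R5 ← R5 + 2433/34·R3.
R4 ← R4 / (-22859/543).
R1 ← R1 − 2590/543·R4.
R2 ← R2 + 1283/543·R4.
R3 ← R3 − 805/543·R4.
R5 ← R5 − 13202/181·R4.
R5 ← R5 / (-948538/22859).
R1 ← R1 + 82892/22859·R5.
R2 ← R2 − 105632/22859·R5.
R3 ← R3 + 18350/22859·R5.
R4 ← R4 − 32965/22859·R5.
Reading off the reduced rows gives x_1 = -1, x_2 = 5/2, x_3 = -4/3, x_4 = 3/4, x_5 = 1.

x_1 = -1, x_2 = 5/2, x_3 = -4/3, x_4 = 3/4, x_5 = 1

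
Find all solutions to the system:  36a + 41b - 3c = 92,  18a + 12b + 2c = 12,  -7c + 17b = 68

infinitely many solutions

Row-reduce:
R1 ← R1 / (36).
R2 ← R2 − 18·R1.
R2 ← R2 / (-17/2).
R1 ← R1 − 41/36·R2.
R3 ← R3 − 17·R2.
Rank is 2 with 3 unknowns, leaving c free.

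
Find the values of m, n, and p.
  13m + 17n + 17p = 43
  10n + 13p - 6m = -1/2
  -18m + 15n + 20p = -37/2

m = 2, n = 1/2, p = 1/2

Row-reduce the augmented matrix:
R1 ← R1 / (13).
R2 ← R2 + 6·R1.
R3 ← R3 + 18·R1.
R2 ← R2 / (232/13).
R1 ← R1 − 17/13·R2.
R3 ← R3 − 501/13·R2.
R3 ← R3 / (-343/232).
R1 ← R1 + 51/232·R3.
R2 ← R2 − 271/232·R3.
Reading off the reduced rows gives m = 2, n = 1/2, p = 1/2.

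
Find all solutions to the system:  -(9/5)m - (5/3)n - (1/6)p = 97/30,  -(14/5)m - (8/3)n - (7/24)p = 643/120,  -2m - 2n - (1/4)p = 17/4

infinitely many solutions

Row-reduce:
R1 ← R1 / (-9/5).
R2 ← R2 + 14/5·R1.
R3 ← R3 + 2·R1.
R2 ← R2 / (-2/27).
R1 ← R1 − 25/27·R2.
R3 ← R3 + 4/27·R2.
Rank is 2 with 3 unknowns, leaving p free.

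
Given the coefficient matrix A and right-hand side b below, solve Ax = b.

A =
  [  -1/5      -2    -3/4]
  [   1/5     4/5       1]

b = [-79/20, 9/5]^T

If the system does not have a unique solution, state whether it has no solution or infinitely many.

infinitely many solutions

Row-reduce:
R1 ← R1 / (-1/5).
R2 ← R2 − 1/5·R1.
R2 ← R2 / (-6/5).
R1 ← R1 − 10·R2.
Rank is 2 with 3 unknowns, leaving x_3 free.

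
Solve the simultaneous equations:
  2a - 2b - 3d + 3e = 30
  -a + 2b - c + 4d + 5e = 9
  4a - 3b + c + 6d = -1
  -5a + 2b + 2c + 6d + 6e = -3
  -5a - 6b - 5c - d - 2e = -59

a = 5, b = 2, c = 3, d = -3, e = 5

Row-reduce the augmented matrix:
R1 ← R1 / (2).
R2 ← R2 + 1·R1.
R3 ← R3 − 4·R1.
R4 ← R4 + 5·R1.
R5 ← R5 + 5·R1.
R1 ← R1 + 1·R2.
R3 ← R3 − 1·R2.
R4 ← R4 + 3·R2.
R5 ← R5 + 11·R2.
R3 ← R3 / (2).
R1 ← R1 + 1·R3.
R2 ← R2 + 1·R3.
R4 ← R4 + 1·R3.
R5 ← R5 + 16·R3.
R4 ← R4 / (43/4).
R1 ← R1 − 23/4·R4.
R2 ← R2 − 29/4·R4.
R3 ← R3 − 19/4·R4.
R5 ← R5 − 95·R4.
R5 ← R5 / (-11154/43).
R1 ← R1 + 540/43·R5.
R2 ← R2 + 765/43·R5.
R3 ← R3 + 777/43·R5.
R4 ← R4 − 107/43·R5.
Reading off the reduced rows gives a = 5, b = 2, c = 3, d = -3, e = 5.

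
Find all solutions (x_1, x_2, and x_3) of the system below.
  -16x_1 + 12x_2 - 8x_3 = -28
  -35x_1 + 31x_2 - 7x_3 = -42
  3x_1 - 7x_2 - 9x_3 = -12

Row-reduce:
R1 ← R1 / (-16).
R2 ← R2 + 35·R1.
R3 ← R3 − 3·R1.
R2 ← R2 / (19/4).
R1 ← R1 + 3/4·R2.
R3 ← R3 + 19/4·R2.
Row 3 reduces to 0 = 2, a contradiction. The system is inconsistent.

no solution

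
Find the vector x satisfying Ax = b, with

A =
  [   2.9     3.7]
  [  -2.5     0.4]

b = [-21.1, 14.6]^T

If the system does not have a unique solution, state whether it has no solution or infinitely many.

Row-reduce the augmented matrix:
R1 ← R1 / (29/10).
R2 ← R2 + 5/2·R1.
R2 ← R2 / (1041/290).
R1 ← R1 − 37/29·R2.
Reading off the reduced rows gives x_1 = -6, x_2 = -1.

x_1 = -6, x_2 = -1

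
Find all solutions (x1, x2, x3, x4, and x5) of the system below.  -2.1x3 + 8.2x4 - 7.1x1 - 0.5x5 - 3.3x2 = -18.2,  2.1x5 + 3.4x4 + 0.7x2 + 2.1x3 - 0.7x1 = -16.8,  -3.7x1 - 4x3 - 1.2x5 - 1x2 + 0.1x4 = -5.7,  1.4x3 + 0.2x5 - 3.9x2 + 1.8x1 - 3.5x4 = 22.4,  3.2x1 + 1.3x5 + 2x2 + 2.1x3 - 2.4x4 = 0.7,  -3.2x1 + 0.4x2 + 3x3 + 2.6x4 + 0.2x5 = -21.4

x1 = 5, x2 = -4, x3 = -1, x4 = 0, x5 = -4

Row-reduce the augmented matrix:
R1 ← R1 / (-71/10).
R2 ← R2 + 7/10·R1.
R3 ← R3 + 37/10·R1.
R4 ← R4 − 9/5·R1.
R5 ← R5 − 16/5·R1.
R6 ← R6 + 16/5·R1.
R2 ← R2 / (364/355).
R1 ← R1 − 33/71·R2.
R3 ← R3 − 511/710·R2.
R4 ← R4 + 3363/710·R2.
R5 ← R5 − 182/355·R2.
R6 ← R6 − 134/71·R2.
R3 ← R3 / (-181/40).
R1 ← R1 + 3/4·R3.
R2 ← R2 − 9/4·R3.
R4 ← R4 − 461/40·R3.
R6 ← R6 + 3/10·R3.
R4 ← R4 / (-388026/82355).
R1 ← R1 + 22013/16471·R4.
R2 ← R2 + 7447/16471·R4.
R3 ← R3 − 3116/2353·R4.
R6 ← R6 + 450371/82355·R4.
Swap R5 and R6.
R5 ← R5 / (-834304/107785).
R1 ← R1 + 33770/21557·R5.
R2 ← R2 − 11154/21557·R5.
R3 ← R3 − 34485/21557·R5.
R4 ← R4 + 17234/21557·R5.
R6 reduces to 0 = 0, so the extra equation is consistent.
Reading off the reduced rows gives x1 = 5, x2 = -4, x3 = -1, x4 = 0, x5 = -4.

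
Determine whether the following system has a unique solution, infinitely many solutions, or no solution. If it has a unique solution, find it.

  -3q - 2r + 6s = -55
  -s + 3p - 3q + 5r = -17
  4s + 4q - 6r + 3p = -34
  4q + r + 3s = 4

Row-reduce the augmented matrix:
Swap R1 and R2.
R1 ← R1 / (3).
R3 ← R3 − 3·R1.
R2 ← R2 / (-3).
R1 ← R1 + 1·R2.
R3 ← R3 − 7·R2.
R4 ← R4 − 4·R2.
R3 ← R3 / (-47/3).
R1 ← R1 − 7/3·R3.
R2 ← R2 − 2/3·R3.
R4 ← R4 + 5/3·R3.
R4 ← R4 / (422/47).
R1 ← R1 − 70/141·R4.
R2 ← R2 + 56/47·R4.
R3 ← R3 + 57/47·R4.
Reading off the reduced rows gives p = -6, q = 5, r = 2, s = -6.

p = -6, q = 5, r = 2, s = -6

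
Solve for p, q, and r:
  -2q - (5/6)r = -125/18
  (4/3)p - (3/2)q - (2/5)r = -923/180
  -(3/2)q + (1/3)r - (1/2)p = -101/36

p = -1/3, q = 5/2, r = 7/3

Row-reduce the augmented matrix:
Swap R1 and R2.
R1 ← R1 / (4/3).
R3 ← R3 + 1/2·R1.
R2 ← R2 / (-2).
R1 ← R1 + 9/8·R2.
R3 ← R3 + 33/16·R2.
R3 ← R3 / (1001/960).
R1 ← R1 − 27/160·R3.
R2 ← R2 − 5/12·R3.
Reading off the reduced rows gives p = -1/3, q = 5/2, r = 7/3.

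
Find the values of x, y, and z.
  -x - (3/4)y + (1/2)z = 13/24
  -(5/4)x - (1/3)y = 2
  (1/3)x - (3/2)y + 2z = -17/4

Row-reduce the augmented matrix:
R1 ← R1 / (-1).
R2 ← R2 + 5/4·R1.
R3 ← R3 − 1/3·R1.
R2 ← R2 / (29/48).
R1 ← R1 − 3/4·R2.
R3 ← R3 + 7/4·R2.
R3 ← R3 / (31/87).
R1 ← R1 − 8/29·R3.
R2 ← R2 + 30/29·R3.
Reading off the reduced rows gives x = -2, y = 3/2, z = -2/3.

x = -2, y = 3/2, z = -2/3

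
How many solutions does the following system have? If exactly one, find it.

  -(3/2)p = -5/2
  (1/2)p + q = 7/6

p = 5/3, q = 1/3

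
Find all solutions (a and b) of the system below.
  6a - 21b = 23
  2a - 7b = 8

no solution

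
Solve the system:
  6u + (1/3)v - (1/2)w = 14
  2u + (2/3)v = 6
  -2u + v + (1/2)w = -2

Row-reduce:
R1 ← R1 / (6).
R2 ← R2 − 2·R1.
R3 ← R3 + 2·R1.
R2 ← R2 / (5/9).
R1 ← R1 − 1/18·R2.
R3 ← R3 − 10/9·R2.
Rank is 2 with 3 unknowns, leaving w free.

infinitely many solutions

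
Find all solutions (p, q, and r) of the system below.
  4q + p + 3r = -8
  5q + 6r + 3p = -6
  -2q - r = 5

p = 1, q = -3, r = 1

Row-reduce the augmented matrix:
R2 ← R2 − 3·R1.
R2 ← R2 / (-7).
R1 ← R1 − 4·R2.
R3 ← R3 + 2·R2.
R3 ← R3 / (-1/7).
R1 ← R1 − 9/7·R3.
R2 ← R2 − 3/7·R3.
Reading off the reduced rows gives p = 1, q = -3, r = 1.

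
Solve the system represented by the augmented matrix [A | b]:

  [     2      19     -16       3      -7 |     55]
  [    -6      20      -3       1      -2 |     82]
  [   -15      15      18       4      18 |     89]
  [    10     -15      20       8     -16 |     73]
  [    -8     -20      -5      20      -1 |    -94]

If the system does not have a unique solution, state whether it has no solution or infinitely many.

Row-reduce the augmented matrix:
R1 ← R1 / (2).
R2 ← R2 + 6·R1.
R3 ← R3 + 15·R1.
R4 ← R4 − 10·R1.
R5 ← R5 + 8·R1.
R2 ← R2 / (77).
R1 ← R1 − 19/2·R2.
R3 ← R3 − 315/2·R2.
R4 ← R4 + 110·R2.
R5 ← R5 − 56·R2.
R3 ← R3 / (51/22).
R1 ← R1 + 263/154·R3.
R2 ← R2 + 51/77·R3.
R4 ← R4 − 190/7·R3.
R5 ← R5 + 351/11·R3.
R4 ← R4 / (-22669/357).
R1 ← R1 − 1685/357·R4.
R2 ← R2 − 13/7·R4.
R3 ← R3 − 133/51·R4.
R5 ← R5 − 1835/17·R4.
R5 ← R5 / (-2558046/22669).
R1 ← R1 + 76364/22669·R5.
R2 ← R2 + 32092/22669·R5.
R3 ← R3 + 26977/22669·R5.
R4 ← R4 − 57387/22669·R5.
Reading off the reduced rows gives x_1 = 2, x_2 = 5, x_3 = 4, x_4 = 2, x_5 = -2.

x_1 = 2, x_2 = 5, x_3 = 4, x_4 = 2, x_5 = -2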